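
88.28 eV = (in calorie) 3.381e-18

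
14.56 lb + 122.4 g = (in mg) 6.727e+06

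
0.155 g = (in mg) 155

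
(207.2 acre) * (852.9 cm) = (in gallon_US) 1.889e+09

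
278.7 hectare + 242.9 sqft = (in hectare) 278.7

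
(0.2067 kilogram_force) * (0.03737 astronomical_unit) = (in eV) 7.073e+28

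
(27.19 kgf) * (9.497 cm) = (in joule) 25.32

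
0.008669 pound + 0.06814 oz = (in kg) 0.005864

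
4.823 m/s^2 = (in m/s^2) 4.823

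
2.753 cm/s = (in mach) 8.085e-05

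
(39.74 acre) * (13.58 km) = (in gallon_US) 5.769e+11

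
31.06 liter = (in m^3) 0.03106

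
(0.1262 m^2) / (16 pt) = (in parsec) 7.246e-16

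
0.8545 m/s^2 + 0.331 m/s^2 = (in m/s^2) 1.185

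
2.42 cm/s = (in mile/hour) 0.05413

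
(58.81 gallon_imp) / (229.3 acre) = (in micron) 0.2881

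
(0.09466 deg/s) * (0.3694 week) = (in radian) 369.1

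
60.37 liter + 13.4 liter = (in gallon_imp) 16.23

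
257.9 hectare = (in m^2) 2.579e+06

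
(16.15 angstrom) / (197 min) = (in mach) 4.013e-16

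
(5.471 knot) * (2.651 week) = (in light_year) 4.77e-10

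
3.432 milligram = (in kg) 3.432e-06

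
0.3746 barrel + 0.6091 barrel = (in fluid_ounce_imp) 5504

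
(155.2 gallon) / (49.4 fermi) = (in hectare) 1.189e+09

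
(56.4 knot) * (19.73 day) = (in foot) 1.623e+08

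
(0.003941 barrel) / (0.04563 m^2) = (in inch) 0.5406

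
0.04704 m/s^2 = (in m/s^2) 0.04704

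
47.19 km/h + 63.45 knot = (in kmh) 164.7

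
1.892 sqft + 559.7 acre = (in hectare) 226.5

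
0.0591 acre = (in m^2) 239.2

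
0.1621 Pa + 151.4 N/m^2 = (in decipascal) 1516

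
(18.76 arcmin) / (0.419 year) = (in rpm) 3.944e-09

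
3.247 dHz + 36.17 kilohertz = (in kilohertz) 36.17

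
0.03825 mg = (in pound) 8.433e-08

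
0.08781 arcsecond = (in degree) 2.439e-05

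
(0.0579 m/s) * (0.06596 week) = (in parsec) 7.485e-14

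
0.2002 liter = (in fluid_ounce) 6.77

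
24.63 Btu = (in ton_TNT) 6.211e-06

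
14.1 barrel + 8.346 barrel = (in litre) 3569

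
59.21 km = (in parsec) 1.919e-12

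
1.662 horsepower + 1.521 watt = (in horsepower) 1.664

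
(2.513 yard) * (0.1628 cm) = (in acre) 9.244e-07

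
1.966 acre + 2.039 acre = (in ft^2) 1.745e+05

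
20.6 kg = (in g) 2.06e+04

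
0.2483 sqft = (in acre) 5.7e-06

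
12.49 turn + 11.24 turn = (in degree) 8543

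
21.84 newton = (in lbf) 4.91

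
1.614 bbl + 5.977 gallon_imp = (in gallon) 74.97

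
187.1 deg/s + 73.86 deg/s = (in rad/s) 4.555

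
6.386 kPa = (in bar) 0.06386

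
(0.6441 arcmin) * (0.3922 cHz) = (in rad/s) 7.348e-07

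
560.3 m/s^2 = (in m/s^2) 560.3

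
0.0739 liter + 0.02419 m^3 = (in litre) 24.26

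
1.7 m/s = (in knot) 3.305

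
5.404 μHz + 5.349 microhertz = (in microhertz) 10.75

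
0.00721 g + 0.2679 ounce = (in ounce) 0.2682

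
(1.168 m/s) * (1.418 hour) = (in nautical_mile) 3.219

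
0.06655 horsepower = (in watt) 49.63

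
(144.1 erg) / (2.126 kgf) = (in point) 0.001959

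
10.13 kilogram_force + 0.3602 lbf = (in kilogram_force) 10.29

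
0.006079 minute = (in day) 4.222e-06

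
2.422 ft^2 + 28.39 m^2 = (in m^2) 28.62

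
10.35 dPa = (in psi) 0.0001501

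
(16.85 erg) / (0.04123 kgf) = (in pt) 0.01181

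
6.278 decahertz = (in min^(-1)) 3767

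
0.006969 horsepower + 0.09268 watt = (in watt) 5.289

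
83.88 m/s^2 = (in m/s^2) 83.88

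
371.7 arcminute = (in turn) 0.01721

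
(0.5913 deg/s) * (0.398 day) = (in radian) 354.9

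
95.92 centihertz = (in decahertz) 0.09592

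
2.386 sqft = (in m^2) 0.2217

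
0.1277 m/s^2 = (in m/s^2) 0.1277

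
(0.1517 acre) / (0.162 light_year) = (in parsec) 1.298e-29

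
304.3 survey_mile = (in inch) 1.928e+07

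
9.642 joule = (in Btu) 0.009139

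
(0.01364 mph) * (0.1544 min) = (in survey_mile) 3.51e-05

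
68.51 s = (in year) 2.172e-06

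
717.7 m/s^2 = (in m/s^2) 717.7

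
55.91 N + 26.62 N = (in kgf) 8.416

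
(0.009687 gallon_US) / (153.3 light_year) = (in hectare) 2.528e-27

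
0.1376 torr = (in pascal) 18.35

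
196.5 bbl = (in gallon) 8253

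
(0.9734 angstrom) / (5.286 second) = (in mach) 5.408e-14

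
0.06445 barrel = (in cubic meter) 0.01025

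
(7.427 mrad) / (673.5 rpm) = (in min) 1.755e-06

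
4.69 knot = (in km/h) 8.686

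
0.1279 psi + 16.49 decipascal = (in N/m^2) 883.5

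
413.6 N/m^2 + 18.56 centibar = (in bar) 0.1897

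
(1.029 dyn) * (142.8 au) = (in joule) 2.198e+08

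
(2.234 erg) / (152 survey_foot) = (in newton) 4.822e-09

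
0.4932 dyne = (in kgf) 5.029e-07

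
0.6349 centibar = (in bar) 0.006349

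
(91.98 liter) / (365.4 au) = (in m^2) 1.683e-15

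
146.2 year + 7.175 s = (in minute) 7.684e+07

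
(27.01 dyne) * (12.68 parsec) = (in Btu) 1.002e+11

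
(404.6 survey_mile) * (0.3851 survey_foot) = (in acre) 18.89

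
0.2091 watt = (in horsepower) 0.0002804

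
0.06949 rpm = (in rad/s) 0.007277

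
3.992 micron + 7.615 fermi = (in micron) 3.992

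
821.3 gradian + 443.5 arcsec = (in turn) 2.054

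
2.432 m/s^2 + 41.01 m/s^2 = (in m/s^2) 43.44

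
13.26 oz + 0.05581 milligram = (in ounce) 13.26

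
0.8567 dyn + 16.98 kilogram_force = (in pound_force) 37.43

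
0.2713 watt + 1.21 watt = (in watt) 1.481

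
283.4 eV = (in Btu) 4.304e-20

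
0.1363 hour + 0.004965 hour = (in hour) 0.1413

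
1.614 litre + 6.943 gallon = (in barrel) 0.1755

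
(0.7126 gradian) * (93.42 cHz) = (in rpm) 0.09986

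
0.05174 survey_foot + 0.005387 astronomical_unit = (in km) 8.059e+05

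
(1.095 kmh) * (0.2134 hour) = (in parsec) 7.573e-15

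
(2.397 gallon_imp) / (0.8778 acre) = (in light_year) 3.242e-22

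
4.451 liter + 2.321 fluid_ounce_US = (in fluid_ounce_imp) 159.1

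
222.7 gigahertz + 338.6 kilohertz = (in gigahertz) 222.7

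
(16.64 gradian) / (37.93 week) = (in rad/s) 1.139e-08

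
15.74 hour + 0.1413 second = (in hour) 15.74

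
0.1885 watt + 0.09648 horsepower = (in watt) 72.13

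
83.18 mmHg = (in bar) 0.1109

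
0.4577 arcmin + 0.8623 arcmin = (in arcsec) 79.2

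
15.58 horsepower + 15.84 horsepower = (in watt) 2.343e+04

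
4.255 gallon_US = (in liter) 16.11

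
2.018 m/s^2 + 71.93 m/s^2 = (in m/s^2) 73.95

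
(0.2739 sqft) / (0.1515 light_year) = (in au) 1.187e-28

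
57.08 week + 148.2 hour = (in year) 1.112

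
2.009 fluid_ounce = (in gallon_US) 0.0157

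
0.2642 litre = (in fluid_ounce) 8.934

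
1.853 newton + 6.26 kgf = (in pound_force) 14.22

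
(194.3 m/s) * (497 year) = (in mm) 3.045e+15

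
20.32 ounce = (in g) 576.1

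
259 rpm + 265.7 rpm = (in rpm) 524.7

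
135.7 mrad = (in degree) 7.775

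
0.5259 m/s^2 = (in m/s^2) 0.5259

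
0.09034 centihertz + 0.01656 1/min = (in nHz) 1.179e+06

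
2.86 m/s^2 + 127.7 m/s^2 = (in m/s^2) 130.6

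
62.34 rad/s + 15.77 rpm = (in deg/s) 3666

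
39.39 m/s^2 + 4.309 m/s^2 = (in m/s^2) 43.7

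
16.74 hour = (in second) 6.026e+04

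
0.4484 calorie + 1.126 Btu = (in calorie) 284.4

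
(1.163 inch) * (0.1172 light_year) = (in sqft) 3.526e+14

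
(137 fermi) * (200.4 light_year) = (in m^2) 2.597e+05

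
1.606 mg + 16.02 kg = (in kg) 16.02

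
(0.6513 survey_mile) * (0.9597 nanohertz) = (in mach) 2.954e-09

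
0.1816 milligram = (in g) 0.0001816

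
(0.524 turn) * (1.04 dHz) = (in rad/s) 0.3424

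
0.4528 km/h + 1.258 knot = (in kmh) 2.783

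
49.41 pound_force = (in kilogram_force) 22.41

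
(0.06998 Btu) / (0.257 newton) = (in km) 0.2873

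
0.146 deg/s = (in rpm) 0.02433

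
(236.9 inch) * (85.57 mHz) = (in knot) 1.001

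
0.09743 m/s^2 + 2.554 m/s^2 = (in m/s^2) 2.651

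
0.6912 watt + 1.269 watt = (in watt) 1.96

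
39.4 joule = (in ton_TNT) 9.417e-09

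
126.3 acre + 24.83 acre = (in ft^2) 6.583e+06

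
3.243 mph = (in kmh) 5.219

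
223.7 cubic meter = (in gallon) 5.91e+04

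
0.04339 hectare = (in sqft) 4670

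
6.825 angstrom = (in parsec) 2.212e-26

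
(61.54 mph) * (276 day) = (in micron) 6.56e+14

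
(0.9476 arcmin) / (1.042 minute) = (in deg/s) 0.0002526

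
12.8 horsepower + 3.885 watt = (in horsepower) 12.81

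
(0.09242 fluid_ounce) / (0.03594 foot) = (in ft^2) 0.002686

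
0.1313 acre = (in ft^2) 5719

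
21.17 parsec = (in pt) 1.852e+21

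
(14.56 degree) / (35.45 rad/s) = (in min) 0.0001195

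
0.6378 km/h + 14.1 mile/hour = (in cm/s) 648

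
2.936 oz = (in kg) 0.08323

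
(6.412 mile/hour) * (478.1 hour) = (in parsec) 1.599e-10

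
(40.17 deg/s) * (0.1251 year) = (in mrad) 2.766e+09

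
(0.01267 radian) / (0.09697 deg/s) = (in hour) 0.00208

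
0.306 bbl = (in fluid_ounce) 1645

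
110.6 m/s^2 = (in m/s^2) 110.6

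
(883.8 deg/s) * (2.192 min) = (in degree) 1.162e+05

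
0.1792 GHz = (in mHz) 1.792e+11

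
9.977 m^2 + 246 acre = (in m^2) 9.955e+05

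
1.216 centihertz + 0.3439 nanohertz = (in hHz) 0.0001216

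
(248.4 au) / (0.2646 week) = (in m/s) 2.322e+08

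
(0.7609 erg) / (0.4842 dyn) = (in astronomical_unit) 1.05e-13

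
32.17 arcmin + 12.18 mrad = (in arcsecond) 4443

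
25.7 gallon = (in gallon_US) 25.7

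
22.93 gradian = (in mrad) 360.2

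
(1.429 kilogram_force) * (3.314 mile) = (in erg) 7.474e+11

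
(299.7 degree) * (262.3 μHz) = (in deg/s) 0.07861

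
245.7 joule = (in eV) 1.534e+21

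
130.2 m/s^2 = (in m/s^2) 130.2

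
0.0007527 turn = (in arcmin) 16.26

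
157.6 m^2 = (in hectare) 0.01576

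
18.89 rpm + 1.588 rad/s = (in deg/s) 204.3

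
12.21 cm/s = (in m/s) 0.1221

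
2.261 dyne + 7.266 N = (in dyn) 7.266e+05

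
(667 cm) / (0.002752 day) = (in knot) 0.05453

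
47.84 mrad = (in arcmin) 164.5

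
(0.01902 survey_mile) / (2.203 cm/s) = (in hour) 0.386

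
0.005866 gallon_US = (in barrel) 0.0001397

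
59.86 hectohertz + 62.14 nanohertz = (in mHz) 5.986e+06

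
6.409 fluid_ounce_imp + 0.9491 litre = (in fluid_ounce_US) 38.25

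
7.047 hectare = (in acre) 17.41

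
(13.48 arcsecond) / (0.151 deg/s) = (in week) 4.1e-08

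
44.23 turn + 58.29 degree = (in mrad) 2.789e+05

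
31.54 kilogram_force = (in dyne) 3.093e+07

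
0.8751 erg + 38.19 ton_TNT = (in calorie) 3.819e+10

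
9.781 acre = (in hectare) 3.958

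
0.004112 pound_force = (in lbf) 0.004112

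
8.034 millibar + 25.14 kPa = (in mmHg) 194.6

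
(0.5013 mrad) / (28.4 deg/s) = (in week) 1.672e-09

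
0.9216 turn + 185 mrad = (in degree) 342.4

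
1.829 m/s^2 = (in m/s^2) 1.829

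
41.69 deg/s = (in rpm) 6.948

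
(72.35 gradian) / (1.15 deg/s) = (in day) 0.0006553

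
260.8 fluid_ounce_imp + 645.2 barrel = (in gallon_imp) 2.257e+04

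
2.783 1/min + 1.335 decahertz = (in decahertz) 1.34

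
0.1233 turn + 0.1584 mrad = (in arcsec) 1.598e+05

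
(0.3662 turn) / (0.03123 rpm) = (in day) 0.008143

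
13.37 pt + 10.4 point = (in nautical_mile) 4.528e-06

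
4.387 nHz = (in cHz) 4.387e-07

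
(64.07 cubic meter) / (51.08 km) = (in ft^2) 0.0135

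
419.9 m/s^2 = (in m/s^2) 419.9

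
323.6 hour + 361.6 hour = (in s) 2.467e+06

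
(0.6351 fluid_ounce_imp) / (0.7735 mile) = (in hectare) 1.45e-12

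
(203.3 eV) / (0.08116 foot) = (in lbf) 2.96e-16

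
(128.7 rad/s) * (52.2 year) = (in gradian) 1.349e+13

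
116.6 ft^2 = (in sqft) 116.6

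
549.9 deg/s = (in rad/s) 9.598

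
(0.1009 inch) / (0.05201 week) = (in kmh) 2.933e-07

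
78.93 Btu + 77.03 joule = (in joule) 8.335e+04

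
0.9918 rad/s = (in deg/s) 56.83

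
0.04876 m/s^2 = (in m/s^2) 0.04876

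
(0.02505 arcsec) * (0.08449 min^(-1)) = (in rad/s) 1.71e-10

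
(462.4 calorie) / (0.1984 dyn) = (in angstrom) 9.751e+18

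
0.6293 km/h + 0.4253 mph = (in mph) 0.8163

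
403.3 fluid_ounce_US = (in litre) 11.93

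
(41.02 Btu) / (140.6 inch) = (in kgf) 1236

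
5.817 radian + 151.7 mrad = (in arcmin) 2.052e+04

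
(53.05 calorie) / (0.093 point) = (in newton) 6.765e+06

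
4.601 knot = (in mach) 0.006951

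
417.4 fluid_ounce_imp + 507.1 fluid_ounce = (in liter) 26.86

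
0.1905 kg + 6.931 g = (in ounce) 6.964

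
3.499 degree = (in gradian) 3.888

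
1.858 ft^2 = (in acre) 4.265e-05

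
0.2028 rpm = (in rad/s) 0.02124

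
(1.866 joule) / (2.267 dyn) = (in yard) 9.002e+04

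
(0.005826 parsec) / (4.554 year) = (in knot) 2.433e+06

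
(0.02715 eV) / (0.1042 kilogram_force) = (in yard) 4.655e-21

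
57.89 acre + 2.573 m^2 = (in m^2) 2.343e+05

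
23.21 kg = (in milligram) 2.321e+07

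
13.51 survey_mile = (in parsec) 7.046e-13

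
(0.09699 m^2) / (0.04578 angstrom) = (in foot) 6.951e+10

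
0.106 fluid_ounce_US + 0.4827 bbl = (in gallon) 20.27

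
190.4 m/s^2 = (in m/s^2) 190.4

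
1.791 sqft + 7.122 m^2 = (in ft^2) 78.45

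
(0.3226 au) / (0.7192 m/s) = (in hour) 1.864e+07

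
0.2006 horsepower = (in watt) 149.6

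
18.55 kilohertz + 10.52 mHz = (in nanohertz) 1.855e+13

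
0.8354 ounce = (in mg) 2.368e+04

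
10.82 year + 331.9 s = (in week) 564.2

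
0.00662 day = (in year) 1.814e-05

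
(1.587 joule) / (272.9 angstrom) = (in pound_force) 1.307e+07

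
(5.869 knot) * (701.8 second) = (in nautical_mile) 1.144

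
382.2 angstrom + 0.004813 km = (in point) 1.364e+04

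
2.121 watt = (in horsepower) 0.002844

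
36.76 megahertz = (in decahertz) 3.676e+06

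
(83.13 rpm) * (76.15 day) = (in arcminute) 1.969e+11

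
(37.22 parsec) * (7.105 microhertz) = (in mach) 2.396e+10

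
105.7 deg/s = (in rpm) 17.62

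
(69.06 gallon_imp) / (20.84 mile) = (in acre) 2.313e-09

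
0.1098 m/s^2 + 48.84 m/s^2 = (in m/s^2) 48.95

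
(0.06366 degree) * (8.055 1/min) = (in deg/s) 0.008546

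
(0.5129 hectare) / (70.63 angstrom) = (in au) 4.854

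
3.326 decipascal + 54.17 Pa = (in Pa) 54.5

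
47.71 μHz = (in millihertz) 0.04771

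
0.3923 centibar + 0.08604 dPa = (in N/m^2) 392.3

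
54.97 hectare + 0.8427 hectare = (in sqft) 6.008e+06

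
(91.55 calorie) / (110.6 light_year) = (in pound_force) 8.23e-17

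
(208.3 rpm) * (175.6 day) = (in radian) 3.309e+08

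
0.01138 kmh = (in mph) 0.007071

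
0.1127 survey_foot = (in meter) 0.03435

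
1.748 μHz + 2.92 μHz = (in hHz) 4.668e-08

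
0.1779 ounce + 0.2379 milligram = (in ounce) 0.1779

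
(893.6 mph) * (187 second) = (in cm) 7.47e+06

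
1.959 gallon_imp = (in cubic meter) 0.008906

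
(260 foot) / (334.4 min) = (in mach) 1.16e-05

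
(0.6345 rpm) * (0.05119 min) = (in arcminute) 701.6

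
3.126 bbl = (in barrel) 3.126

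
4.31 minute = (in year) 8.2e-06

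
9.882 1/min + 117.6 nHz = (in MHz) 1.647e-07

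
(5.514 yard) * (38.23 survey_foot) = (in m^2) 58.75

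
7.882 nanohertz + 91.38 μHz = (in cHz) 0.009139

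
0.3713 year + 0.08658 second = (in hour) 3253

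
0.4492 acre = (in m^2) 1818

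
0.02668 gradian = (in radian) 0.0004191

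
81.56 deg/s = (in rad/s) 1.423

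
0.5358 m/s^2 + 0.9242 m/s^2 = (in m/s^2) 1.46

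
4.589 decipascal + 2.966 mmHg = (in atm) 0.003907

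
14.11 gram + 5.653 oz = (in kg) 0.1744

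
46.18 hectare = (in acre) 114.1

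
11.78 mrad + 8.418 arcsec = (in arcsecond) 2438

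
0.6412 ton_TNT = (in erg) 2.683e+16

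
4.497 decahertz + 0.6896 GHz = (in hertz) 6.896e+08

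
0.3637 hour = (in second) 1309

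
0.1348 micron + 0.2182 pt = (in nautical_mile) 4.164e-08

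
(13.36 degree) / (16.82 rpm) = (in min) 0.002206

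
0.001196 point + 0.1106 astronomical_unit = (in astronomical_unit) 0.1106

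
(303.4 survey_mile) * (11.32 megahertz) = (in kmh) 1.99e+13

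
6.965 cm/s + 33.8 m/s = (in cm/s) 3387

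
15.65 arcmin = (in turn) 0.0007245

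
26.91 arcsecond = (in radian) 0.0001305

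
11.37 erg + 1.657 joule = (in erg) 1.657e+07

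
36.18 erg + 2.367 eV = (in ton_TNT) 8.647e-16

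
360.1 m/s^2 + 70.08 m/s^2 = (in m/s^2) 430.2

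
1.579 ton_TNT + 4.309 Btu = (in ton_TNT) 1.579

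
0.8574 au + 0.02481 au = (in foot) 4.33e+11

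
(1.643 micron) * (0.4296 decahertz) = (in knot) 1.372e-05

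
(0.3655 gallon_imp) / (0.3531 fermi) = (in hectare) 4.706e+08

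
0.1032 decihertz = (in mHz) 10.32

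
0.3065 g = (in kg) 0.0003065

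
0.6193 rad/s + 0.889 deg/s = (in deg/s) 36.37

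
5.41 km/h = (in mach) 0.004413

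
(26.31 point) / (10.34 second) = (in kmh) 0.003231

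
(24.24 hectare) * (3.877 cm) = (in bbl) 5.911e+04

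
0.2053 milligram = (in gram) 0.0002053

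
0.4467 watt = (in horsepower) 0.000599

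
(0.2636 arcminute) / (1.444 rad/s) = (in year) 1.684e-12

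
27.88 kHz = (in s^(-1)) 2.788e+04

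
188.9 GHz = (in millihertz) 1.889e+14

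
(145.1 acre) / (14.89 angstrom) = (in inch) 1.553e+16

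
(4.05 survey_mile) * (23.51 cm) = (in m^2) 1532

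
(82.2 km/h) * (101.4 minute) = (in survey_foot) 4.558e+05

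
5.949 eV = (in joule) 9.531e-19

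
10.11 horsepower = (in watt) 7539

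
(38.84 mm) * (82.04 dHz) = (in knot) 0.6194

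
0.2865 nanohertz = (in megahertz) 2.865e-16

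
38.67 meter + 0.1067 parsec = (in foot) 1.08e+16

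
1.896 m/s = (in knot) 3.686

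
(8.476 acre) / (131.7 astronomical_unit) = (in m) 1.741e-09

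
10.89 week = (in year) 0.2088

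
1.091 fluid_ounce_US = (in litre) 0.03226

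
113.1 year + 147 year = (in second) 8.203e+09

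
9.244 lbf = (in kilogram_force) 4.193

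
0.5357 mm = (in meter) 0.0005357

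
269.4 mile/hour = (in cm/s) 1.204e+04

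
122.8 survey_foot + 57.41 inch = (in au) 2.599e-10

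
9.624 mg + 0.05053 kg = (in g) 50.54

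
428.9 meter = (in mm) 4.289e+05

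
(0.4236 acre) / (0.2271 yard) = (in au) 5.518e-08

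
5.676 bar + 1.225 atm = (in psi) 100.3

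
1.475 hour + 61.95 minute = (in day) 0.1045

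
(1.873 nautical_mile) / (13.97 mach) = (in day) 8.44e-06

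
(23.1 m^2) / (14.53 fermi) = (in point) 4.507e+18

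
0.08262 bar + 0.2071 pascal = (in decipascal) 8.262e+04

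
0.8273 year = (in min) 4.348e+05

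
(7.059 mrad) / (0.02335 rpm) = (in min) 0.04811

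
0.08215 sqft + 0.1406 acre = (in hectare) 0.0569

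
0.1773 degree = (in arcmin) 10.64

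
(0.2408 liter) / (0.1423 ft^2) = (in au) 1.218e-13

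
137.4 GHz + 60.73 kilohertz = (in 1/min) 8.244e+12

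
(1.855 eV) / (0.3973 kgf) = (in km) 7.628e-23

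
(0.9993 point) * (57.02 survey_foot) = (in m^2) 0.006127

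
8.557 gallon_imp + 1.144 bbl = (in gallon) 58.32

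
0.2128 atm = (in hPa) 215.6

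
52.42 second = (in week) 8.667e-05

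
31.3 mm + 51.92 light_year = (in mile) 3.052e+14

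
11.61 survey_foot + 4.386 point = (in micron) 3.54e+06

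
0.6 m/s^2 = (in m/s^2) 0.6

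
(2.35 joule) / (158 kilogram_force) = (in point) 4.299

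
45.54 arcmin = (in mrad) 13.25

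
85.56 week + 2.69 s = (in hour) 1.437e+04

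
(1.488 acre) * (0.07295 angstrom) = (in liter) 4.393e-05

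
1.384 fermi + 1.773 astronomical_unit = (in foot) 8.702e+11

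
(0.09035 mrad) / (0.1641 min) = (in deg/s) 0.0005258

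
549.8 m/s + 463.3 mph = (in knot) 1471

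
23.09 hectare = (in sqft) 2.485e+06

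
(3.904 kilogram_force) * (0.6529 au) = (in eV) 2.334e+31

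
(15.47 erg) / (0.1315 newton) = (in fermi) 1.176e+10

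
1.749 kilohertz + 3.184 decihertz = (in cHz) 1.749e+05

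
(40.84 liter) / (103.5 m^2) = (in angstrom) 3.946e+06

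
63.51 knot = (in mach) 0.09595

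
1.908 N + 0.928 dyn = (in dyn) 1.908e+05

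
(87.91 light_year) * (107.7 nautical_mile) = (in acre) 4.099e+19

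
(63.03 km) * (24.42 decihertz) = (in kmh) 5.541e+05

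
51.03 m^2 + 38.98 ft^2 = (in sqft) 588.3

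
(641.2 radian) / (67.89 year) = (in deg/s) 1.716e-05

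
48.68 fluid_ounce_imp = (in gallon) 0.3654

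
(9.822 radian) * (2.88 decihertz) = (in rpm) 27.01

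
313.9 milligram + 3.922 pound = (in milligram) 1.779e+06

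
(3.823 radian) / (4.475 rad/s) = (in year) 2.709e-08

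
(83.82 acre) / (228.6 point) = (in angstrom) 4.206e+16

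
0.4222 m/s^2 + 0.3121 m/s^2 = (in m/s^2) 0.7343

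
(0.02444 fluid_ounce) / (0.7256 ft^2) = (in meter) 1.072e-05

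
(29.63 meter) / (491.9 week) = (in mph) 2.228e-07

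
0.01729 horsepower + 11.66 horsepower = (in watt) 8708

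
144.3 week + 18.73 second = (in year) 2.767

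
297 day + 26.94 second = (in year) 0.8137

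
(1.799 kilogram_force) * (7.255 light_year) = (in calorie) 2.894e+17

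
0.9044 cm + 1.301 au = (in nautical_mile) 1.051e+08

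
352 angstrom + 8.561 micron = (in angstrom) 8.596e+04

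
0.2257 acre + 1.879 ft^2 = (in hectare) 0.09136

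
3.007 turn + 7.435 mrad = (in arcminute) 6.498e+04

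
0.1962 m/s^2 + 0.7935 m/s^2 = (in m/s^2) 0.9897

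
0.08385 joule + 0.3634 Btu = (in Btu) 0.3635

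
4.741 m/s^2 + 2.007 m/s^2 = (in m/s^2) 6.748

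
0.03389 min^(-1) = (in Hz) 0.0005648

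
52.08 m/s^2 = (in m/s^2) 52.08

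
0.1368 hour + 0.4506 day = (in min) 657.1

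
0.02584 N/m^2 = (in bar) 2.584e-07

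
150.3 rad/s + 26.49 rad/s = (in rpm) 1688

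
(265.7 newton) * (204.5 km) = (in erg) 5.434e+14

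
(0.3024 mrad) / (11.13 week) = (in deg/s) 2.574e-09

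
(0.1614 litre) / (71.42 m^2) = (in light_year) 2.389e-22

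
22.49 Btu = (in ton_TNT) 5.671e-06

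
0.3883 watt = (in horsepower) 0.0005207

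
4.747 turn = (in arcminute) 1.025e+05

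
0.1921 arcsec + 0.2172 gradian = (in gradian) 0.2173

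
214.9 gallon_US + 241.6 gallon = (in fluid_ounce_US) 5.843e+04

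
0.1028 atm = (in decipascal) 1.042e+05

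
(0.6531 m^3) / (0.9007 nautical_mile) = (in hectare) 3.915e-08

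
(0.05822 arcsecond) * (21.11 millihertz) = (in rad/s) 5.958e-09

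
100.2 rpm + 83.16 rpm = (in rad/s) 19.2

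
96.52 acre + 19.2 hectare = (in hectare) 58.26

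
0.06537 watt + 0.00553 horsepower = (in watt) 4.189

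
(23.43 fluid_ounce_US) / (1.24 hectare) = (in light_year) 5.906e-24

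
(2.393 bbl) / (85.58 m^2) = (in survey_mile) 2.762e-06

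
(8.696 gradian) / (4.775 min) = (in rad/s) 0.0004768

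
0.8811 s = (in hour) 0.0002448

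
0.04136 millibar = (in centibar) 0.004136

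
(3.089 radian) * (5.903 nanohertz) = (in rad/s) 1.823e-08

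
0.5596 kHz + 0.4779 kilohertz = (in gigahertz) 1.038e-06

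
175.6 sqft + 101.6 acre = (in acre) 101.6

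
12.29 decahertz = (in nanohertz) 1.229e+11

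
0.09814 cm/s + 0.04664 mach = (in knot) 30.87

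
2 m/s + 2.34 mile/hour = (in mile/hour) 6.814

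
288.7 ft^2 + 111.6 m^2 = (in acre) 0.0342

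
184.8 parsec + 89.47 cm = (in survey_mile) 3.543e+15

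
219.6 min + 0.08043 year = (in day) 29.51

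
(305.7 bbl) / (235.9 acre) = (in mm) 0.05091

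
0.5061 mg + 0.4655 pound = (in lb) 0.4655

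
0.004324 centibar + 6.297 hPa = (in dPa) 6340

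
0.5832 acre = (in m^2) 2360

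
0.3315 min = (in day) 0.0002302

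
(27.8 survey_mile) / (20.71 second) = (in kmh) 7777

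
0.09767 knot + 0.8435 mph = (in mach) 0.001255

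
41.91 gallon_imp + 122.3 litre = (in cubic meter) 0.3128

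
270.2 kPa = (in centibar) 270.2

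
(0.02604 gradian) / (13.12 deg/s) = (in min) 2.977e-05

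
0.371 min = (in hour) 0.006183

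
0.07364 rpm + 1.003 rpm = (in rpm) 1.077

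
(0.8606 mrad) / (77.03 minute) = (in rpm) 1.778e-06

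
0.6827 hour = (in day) 0.02845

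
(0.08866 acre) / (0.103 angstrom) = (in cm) 3.483e+15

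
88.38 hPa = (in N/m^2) 8838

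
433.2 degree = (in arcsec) 1.56e+06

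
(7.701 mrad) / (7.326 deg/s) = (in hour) 1.673e-05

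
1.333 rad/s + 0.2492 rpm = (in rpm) 12.98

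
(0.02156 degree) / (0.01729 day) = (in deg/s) 1.443e-05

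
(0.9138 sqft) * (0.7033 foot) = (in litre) 18.2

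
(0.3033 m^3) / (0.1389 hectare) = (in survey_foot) 0.0007164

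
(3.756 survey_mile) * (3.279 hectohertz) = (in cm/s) 1.982e+08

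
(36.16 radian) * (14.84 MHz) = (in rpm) 5.124e+09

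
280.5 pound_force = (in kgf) 127.2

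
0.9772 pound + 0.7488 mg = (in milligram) 4.433e+05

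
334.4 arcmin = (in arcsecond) 2.006e+04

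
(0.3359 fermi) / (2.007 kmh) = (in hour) 1.674e-19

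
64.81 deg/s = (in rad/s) 1.131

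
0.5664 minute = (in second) 33.98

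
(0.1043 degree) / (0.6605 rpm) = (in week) 4.352e-08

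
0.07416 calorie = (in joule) 0.3103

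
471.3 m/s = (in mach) 1.384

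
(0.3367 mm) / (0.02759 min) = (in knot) 0.0003954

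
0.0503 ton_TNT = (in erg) 2.105e+15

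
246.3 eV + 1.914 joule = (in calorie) 0.4575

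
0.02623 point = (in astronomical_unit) 6.185e-17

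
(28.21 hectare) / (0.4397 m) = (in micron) 6.416e+11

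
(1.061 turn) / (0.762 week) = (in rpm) 0.0001381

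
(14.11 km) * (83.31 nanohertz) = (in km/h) 0.004232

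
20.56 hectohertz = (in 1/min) 1.234e+05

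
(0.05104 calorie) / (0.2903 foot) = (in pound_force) 0.5426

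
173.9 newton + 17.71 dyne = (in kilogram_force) 17.73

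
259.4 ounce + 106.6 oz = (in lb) 22.87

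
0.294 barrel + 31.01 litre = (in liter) 77.75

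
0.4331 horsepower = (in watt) 323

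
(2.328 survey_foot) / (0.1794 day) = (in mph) 0.0001024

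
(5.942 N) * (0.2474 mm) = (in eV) 9.175e+15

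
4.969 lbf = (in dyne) 2.21e+06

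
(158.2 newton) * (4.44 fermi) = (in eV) 4.384e+06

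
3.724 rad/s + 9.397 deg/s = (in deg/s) 222.8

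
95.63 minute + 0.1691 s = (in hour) 1.594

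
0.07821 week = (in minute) 788.4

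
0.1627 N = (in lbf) 0.03658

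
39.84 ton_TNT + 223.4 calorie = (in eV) 1.04e+30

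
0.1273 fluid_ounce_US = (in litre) 0.003765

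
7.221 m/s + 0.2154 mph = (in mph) 16.37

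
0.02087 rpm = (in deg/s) 0.1252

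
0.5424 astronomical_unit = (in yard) 8.874e+10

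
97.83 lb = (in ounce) 1565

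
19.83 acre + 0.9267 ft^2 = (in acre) 19.83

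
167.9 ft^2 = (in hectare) 0.00156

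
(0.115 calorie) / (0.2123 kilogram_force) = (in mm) 231.1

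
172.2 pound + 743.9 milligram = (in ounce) 2755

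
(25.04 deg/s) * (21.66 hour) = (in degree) 1.953e+06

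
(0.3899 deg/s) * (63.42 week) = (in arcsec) 5.384e+10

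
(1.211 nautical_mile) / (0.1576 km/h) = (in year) 0.001625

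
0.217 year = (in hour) 1901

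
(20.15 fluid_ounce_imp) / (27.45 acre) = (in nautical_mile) 2.783e-12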